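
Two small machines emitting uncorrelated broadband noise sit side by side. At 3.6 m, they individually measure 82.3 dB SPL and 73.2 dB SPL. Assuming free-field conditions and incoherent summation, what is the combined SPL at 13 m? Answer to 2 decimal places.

Combined at 3.6 m: 10·log₁₀(10^(82.3/10)+10^(73.2/10)) = 82.804 dB SPL.
Then apply −20·log₁₀(13/3.6) = -11.153 dB → 71.65 dB SPL.

71.65 dB SPL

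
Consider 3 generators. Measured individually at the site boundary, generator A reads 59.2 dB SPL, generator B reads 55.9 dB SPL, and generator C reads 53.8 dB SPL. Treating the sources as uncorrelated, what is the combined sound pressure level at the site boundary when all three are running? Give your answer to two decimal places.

61.65 dB SPL

Incoherent sources sum as intensities:
L_total = 10·log₁₀(10^(59.2/10) + 10^(55.9/10) + 10^(53.8/10)) = 10·log₁₀(1461000) = 61.65 dB SPL.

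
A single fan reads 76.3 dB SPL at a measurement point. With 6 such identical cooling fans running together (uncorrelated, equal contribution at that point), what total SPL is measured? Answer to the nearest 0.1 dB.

84.1 dB SPL

6 equal incoherent sources raise the level by 10·log₁₀(6) = 7.78 dB.
L_total = 76.3 + 7.78 = 84.1 dB SPL.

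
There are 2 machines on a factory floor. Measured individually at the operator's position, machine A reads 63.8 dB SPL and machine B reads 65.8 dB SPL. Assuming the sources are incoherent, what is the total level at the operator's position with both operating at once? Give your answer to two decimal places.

67.92 dB SPL

Incoherent sources sum as intensities:
L_total = 10·log₁₀(10^(63.8/10) + 10^(65.8/10)) = 10·log₁₀(6201000) = 67.92 dB SPL.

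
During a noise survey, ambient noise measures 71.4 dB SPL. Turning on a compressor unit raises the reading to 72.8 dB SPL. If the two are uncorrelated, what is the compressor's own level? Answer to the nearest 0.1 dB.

Background correction is a power subtraction:
L_src = 10·log₁₀(10^(72.8/10) − 10^(71.4/10)) = 10·log₁₀(5251000) = 67.2 dB SPL.

67.2 dB SPL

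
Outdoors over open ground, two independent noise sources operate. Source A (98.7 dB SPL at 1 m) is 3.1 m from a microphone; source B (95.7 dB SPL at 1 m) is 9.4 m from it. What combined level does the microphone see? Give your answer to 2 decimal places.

At the listener: L_A = 98.7 − 20·log₁₀(3.1) = 88.873 dB; L_B = 95.7 − 20·log₁₀(9.4) = 76.237 dB.
Combined: 10·log₁₀(10^(88.873/10)+10^(76.237/10)) = 89.10 dB SPL.

89.10 dB SPL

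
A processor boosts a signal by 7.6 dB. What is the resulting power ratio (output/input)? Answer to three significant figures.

Power ratio = 10^(dB/10).
10^(7.6/10) = 10^(0.7600) = 5.75.

5.75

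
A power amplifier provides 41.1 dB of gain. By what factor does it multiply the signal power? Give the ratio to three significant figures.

12900

Power ratio = 10^(dB/10).
10^(41.1/10) = 10^(4.110) = 12900.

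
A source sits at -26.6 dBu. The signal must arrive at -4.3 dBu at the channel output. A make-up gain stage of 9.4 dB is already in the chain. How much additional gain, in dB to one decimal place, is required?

12.9 dB

The required make-up gain is the shortfall in the dB sum.
G = -4.3 − (-26.6) − 9.4 = 12.9 dB.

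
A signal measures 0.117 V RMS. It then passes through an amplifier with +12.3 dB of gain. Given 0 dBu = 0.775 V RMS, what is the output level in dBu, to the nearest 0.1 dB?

Input level: 20·log₁₀(0.117/0.775) = -16.42 dBu.
Output: -16.42 + 12.3 = -4.1 dBu.

-4.1 dBu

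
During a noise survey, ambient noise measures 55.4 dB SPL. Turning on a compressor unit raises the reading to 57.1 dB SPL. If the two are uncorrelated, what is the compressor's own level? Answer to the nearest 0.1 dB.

52.2 dB SPL

Background correction is a power subtraction:
L_src = 10·log₁₀(10^(57.1/10) − 10^(55.4/10)) = 10·log₁₀(166100) = 52.2 dB SPL.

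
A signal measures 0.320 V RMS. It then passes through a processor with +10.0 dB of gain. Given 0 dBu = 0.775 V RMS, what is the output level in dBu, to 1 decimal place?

+2.3 dBu

Input level: 20·log₁₀(0.320/0.775) = -7.68 dBu.
Output: -7.68 + 10.0 = +2.3 dBu.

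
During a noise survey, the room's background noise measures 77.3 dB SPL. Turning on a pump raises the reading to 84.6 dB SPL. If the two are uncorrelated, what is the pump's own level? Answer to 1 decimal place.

83.7 dB SPL

Subtract intensities: L_src = 10·log₁₀(10^(L_total/10) − 10^(L_bg/10)).
L_src = 10·log₁₀(10^(84.6/10) − 10^(77.3/10)) = 10·log₁₀(234700000) = 83.7 dB SPL.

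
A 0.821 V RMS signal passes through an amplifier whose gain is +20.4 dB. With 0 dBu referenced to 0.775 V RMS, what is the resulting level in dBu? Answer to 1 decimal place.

Input level: 20·log₁₀(0.821/0.775) = 0.50 dBu.
Output: 0.50 + 20.4 = +20.9 dBu.

+20.9 dBu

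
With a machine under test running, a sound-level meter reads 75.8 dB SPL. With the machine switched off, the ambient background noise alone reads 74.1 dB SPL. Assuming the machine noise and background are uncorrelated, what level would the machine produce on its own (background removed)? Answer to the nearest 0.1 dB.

Background correction is a power subtraction:
L_src = 10·log₁₀(10^(75.8/10) − 10^(74.1/10)) = 10·log₁₀(12310000) = 70.9 dB SPL.

70.9 dB SPL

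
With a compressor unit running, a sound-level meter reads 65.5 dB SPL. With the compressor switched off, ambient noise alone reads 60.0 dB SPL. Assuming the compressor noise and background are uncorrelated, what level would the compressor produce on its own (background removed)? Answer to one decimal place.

64.1 dB SPL

Remove the background by subtracting linear intensities:
L_src = 10·log₁₀(10^(65.5/10) − 10^(60.0/10)) = 10·log₁₀(2548000) = 64.1 dB SPL.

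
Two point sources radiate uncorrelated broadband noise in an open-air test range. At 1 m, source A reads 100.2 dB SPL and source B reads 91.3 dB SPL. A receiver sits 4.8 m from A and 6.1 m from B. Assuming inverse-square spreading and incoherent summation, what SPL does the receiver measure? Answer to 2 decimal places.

At the listener: L_A = 100.2 − 20·log₁₀(4.8) = 86.575 dB; L_B = 91.3 − 20·log₁₀(6.1) = 75.593 dB.
Combined: 10·log₁₀(10^(86.575/10)+10^(75.593/10)) = 86.91 dB SPL.

86.91 dB SPL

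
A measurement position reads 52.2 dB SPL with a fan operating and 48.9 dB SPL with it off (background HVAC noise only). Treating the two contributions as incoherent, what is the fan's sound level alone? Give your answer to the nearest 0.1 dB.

Background correction is a power subtraction:
L_src = 10·log₁₀(10^(52.2/10) − 10^(48.9/10)) = 10·log₁₀(88330) = 49.5 dB SPL.

49.5 dB SPL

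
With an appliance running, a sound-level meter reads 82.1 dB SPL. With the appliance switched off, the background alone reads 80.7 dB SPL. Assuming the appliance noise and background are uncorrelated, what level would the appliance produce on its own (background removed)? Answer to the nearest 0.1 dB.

Background correction is a power subtraction:
L_src = 10·log₁₀(10^(82.1/10) − 10^(80.7/10)) = 10·log₁₀(44690000) = 76.5 dB SPL.

76.5 dB SPL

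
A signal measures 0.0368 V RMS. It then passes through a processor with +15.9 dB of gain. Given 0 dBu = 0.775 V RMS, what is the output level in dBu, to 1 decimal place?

Input level: 20·log₁₀(0.0368/0.775) = -26.47 dBu.
Output: -26.47 + 15.9 = -10.6 dBu.

-10.6 dBu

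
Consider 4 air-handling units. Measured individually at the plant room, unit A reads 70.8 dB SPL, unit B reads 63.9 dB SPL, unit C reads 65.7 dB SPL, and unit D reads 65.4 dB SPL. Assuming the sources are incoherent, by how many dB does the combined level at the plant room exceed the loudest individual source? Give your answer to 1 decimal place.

Uncorrelated sources add in intensity (power), not in dB.
L_total = 10·log₁₀(10^(70.8/10) + 10^(63.9/10) + 10^(65.7/10) + 10^(65.4/10)) = 73.36 dB SPL.
Excess over the loudest (70.8 dB): 73.36 − 70.8 = 2.6 dB.

2.6 dB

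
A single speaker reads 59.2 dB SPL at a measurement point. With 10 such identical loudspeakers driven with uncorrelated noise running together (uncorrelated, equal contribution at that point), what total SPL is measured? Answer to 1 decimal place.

10 equal incoherent sources raise the level by 10·log₁₀(10) = 10.00 dB.
L_total = 59.2 + 10.00 = 69.2 dB SPL.

69.2 dB SPL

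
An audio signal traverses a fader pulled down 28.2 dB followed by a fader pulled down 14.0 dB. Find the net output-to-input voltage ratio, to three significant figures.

Net gain = (−28.2) + (−14.0) = -42.2 dB.
Voltage ratio = 10^(-42.2/20) = 0.00776.

0.00776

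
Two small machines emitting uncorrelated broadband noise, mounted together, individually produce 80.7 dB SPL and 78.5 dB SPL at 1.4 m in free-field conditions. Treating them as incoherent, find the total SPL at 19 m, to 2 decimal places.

60.10 dB SPL

Combined at 1.4 m: 10·log₁₀(10^(80.7/10)+10^(78.5/10)) = 82.748 dB SPL.
Then apply −20·log₁₀(19/1.4) = -22.653 dB → 60.10 dB SPL.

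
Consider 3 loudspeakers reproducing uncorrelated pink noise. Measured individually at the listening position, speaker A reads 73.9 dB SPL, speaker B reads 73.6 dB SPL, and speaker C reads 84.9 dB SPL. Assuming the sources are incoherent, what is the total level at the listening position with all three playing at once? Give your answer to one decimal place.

85.5 dB SPL

Incoherent sources sum as intensities:
L_total = 10·log₁₀(10^(73.9/10) + 10^(73.6/10) + 10^(84.9/10)) = 10·log₁₀(356500000) = 85.5 dB SPL.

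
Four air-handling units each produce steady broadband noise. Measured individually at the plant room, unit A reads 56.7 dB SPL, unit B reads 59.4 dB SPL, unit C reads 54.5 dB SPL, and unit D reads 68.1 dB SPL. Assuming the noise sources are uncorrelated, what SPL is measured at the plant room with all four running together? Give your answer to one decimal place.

Uncorrelated sources add in intensity (power), not in dB.
L_total = 10·log₁₀(10^(56.7/10) + 10^(59.4/10) + 10^(54.5/10) + 10^(68.1/10)) = 10·log₁₀(8077000) = 69.1 dB SPL.

69.1 dB SPL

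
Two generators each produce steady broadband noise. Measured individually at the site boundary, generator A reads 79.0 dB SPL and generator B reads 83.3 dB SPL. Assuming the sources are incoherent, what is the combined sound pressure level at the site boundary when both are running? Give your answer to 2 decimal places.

Uncorrelated sources add in intensity (power), not in dB.
L_total = 10·log₁₀(10^(79.0/10) + 10^(83.3/10)) = 10·log₁₀(293200000) = 84.67 dB SPL.

84.67 dB SPL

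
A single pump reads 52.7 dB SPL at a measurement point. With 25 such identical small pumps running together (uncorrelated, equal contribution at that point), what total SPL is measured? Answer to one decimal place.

25 equal incoherent sources raise the level by 10·log₁₀(25) = 13.98 dB.
L_total = 52.7 + 13.98 = 66.7 dB SPL.

66.7 dB SPL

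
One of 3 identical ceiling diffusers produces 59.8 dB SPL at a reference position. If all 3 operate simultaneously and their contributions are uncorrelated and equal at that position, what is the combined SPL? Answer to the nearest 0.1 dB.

64.6 dB SPL

3 equal incoherent sources raise the level by 10·log₁₀(3) = 4.77 dB.
L_total = 59.8 + 4.77 = 64.6 dB SPL.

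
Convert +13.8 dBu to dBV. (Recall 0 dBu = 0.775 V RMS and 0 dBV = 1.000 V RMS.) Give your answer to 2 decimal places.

+11.59 dBV

The offset between the scales is 20·log₁₀(0.775/1.000) = −2.214 dB.
So dBV = +13.8 − 2.214 = +11.59 dBV.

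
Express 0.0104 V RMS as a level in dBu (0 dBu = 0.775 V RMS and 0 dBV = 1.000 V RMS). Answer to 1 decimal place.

dBu = 20·log₁₀(V / 0.775 V).
20·log₁₀(0.0104/0.775) = -37.4 dBu.

-37.4 dBu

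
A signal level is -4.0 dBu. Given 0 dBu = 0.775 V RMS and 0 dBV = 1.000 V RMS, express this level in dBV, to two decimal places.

-6.21 dBV

The offset between the scales is 20·log₁₀(0.775/1.000) = −2.214 dB.
So dBV = -4.0 − 2.214 = -6.21 dBV.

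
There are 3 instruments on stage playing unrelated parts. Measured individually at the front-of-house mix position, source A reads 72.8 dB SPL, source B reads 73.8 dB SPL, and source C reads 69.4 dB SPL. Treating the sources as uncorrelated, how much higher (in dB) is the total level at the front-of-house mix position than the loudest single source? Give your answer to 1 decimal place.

Uncorrelated sources add in intensity (power), not in dB.
L_total = 10·log₁₀(10^(72.8/10) + 10^(73.8/10) + 10^(69.4/10)) = 77.14 dB SPL.
Excess over the loudest (73.8 dB): 77.14 − 73.8 = 3.3 dB.

3.3 dB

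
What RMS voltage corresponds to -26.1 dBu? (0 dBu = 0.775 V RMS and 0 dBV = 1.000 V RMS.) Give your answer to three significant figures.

0.0384 V

V = 0.775 V × 10^(-26.1/20).
= 0.775 × 0.04955 = 0.0384 V.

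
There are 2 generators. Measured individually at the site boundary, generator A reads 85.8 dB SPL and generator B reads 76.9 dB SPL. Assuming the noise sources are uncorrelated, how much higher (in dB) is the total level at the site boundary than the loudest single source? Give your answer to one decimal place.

Uncorrelated sources add in intensity (power), not in dB.
L_total = 10·log₁₀(10^(85.8/10) + 10^(76.9/10)) = 86.33 dB SPL.
Excess over the loudest (85.8 dB): 86.33 − 85.8 = 0.5 dB.

0.5 dB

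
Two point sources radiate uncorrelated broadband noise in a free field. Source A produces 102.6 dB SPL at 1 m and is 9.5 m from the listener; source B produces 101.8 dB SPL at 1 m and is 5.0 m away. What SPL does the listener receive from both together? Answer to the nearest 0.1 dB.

At the listener: L_A = 102.6 − 20·log₁₀(9.5) = 83.05 dB; L_B = 101.8 − 20·log₁₀(5.0) = 87.82 dB.
Combined: 10·log₁₀(10^(83.05/10)+10^(87.82/10)) = 89.1 dB SPL.

89.1 dB SPL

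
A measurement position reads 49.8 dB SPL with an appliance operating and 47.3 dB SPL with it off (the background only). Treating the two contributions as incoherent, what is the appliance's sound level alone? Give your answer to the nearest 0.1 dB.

Remove the background by subtracting linear intensities:
L_src = 10·log₁₀(10^(49.8/10) − 10^(47.3/10)) = 10·log₁₀(41800) = 46.2 dB SPL.

46.2 dB SPL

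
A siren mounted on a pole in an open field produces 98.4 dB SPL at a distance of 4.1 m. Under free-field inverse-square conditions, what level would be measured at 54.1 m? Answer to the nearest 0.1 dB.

76.0 dB SPL

For a point source in a free field, ΔL = −20·log₁₀(d₂/d₁).
ΔL = −20·log₁₀(54.1/4.1) = -22.41 dB, so L₂ = 98.4 + (-22.41) = 76.0 dB SPL.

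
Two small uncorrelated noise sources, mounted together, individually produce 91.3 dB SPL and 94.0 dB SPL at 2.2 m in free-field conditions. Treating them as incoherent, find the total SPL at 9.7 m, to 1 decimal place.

Combined at 2.2 m: 10·log₁₀(10^(91.3/10)+10^(94.0/10)) = 95.87 dB SPL.
Then apply −20·log₁₀(9.7/2.2) = -12.89 dB → 83.0 dB SPL.

83.0 dB SPL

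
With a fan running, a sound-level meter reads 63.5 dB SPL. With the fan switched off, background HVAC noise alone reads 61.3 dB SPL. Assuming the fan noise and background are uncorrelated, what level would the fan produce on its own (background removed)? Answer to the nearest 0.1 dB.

Remove the background by subtracting linear intensities:
L_src = 10·log₁₀(10^(63.5/10) − 10^(61.3/10)) = 10·log₁₀(889800) = 59.5 dB SPL.

59.5 dB SPL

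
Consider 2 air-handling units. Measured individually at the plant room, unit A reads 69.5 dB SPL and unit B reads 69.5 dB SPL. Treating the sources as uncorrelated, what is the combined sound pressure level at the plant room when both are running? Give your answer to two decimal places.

72.51 dB SPL

Uncorrelated sources add in intensity (power), not in dB.
L_total = 10·log₁₀(10^(69.5/10) + 10^(69.5/10)) = 10·log₁₀(17830000) = 72.51 dB SPL.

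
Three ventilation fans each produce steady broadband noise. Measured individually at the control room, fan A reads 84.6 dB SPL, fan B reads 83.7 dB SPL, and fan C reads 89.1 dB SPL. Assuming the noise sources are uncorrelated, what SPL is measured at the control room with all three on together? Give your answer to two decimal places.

Uncorrelated sources add in intensity (power), not in dB.
L_total = 10·log₁₀(10^(84.6/10) + 10^(83.7/10) + 10^(89.1/10)) = 10·log₁₀(1336000000) = 91.26 dB SPL.

91.26 dB SPL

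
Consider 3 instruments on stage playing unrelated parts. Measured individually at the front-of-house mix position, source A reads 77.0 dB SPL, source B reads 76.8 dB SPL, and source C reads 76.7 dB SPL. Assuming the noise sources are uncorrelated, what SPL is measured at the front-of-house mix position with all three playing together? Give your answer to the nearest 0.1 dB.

Uncorrelated sources add in intensity (power), not in dB.
L_total = 10·log₁₀(10^(77.0/10) + 10^(76.8/10) + 10^(76.7/10)) = 10·log₁₀(144800000) = 81.6 dB SPL.

81.6 dB SPL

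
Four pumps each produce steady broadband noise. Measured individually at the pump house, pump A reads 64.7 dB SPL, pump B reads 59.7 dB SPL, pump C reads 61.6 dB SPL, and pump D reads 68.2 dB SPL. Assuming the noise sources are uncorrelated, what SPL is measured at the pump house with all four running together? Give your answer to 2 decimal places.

70.77 dB SPL

Uncorrelated sources add in intensity (power), not in dB.
L_total = 10·log₁₀(10^(64.7/10) + 10^(59.7/10) + 10^(61.6/10) + 10^(68.2/10)) = 10·log₁₀(11940000) = 70.77 dB SPL.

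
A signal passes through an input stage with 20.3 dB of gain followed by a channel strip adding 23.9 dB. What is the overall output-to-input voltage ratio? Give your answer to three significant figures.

Net gain = 20.3 + 23.9 = 44.2 dB.
Voltage ratio = 10^(44.2/20) = 162.

162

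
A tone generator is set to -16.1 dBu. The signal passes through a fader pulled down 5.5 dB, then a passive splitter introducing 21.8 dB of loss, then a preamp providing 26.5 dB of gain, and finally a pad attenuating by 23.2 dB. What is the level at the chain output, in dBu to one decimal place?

In dB, series stages simply add:
-16.1 − 5.5 − 21.8 + 26.5 − 23.2 = -40.1 dBu.

-40.1 dBu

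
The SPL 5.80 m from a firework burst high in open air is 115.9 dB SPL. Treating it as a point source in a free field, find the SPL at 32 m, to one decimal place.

101.1 dB SPL

Inverse-square spreading gives ΔL = −20·log₁₀(d₂/d₁).
ΔL = −20·log₁₀(32/5.80) = -14.83 dB, so L₂ = 115.9 + (-14.83) = 101.1 dB SPL.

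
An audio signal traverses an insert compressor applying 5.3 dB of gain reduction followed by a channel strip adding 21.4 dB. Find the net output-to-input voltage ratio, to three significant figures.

6.38

Net gain = (−5.3) + 21.4 = 16.1 dB.
Voltage ratio = 10^(16.1/20) = 6.38.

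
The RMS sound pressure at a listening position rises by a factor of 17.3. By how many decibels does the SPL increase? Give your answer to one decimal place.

Sound pressure is an amplitude quantity: ΔL = 20·log₁₀(p₂/p₁).
20·log₁₀(17.3) = 24.8 dB.

24.8 dB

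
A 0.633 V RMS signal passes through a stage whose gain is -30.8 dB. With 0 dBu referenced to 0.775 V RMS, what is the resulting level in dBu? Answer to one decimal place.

-32.6 dBu

Input level: 20·log₁₀(0.633/0.775) = -1.76 dBu.
Output: -1.76 − 30.8 = -32.6 dBu.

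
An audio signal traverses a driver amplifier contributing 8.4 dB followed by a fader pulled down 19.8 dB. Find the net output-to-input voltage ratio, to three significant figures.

Net gain = 8.4 + (−19.8) = -11.4 dB.
Voltage ratio = 10^(-11.4/20) = 0.269.

0.269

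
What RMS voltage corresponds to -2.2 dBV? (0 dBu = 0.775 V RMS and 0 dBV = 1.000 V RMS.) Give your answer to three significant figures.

0.776 V

V = 1.000 V × 10^(-2.2/20).
= 1.000 × 0.7762 = 0.776 V.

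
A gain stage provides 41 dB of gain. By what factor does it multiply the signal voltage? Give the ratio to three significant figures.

Voltage ratio = 10^(dB/20).
10^(41/20) = 10^(2.050) = 112.

112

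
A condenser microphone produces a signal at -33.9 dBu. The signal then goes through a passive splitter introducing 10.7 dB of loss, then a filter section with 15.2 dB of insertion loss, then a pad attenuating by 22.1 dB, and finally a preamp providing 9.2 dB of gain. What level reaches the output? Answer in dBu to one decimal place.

-72.7 dBu

In dB, series stages simply add:
-33.9 − 10.7 − 15.2 − 22.1 + 9.2 = -72.7 dBu.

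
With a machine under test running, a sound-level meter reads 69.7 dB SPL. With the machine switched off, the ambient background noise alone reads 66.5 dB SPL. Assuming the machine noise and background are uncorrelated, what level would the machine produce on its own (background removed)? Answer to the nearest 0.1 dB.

Subtract intensities: L_src = 10·log₁₀(10^(L_total/10) − 10^(L_bg/10)).
L_src = 10·log₁₀(10^(69.7/10) − 10^(66.5/10)) = 10·log₁₀(4866000) = 66.9 dB SPL.

66.9 dB SPL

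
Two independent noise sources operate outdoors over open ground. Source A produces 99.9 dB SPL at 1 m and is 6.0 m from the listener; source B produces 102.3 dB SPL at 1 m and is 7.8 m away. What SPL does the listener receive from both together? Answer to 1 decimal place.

87.4 dB SPL

At the listener: L_A = 99.9 − 20·log₁₀(6.0) = 84.34 dB; L_B = 102.3 − 20·log₁₀(7.8) = 84.46 dB.
Combined: 10·log₁₀(10^(84.34/10)+10^(84.46/10)) = 87.4 dB SPL.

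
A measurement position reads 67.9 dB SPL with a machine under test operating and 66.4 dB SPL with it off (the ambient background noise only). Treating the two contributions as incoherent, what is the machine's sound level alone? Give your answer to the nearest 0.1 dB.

Subtract intensities: L_src = 10·log₁₀(10^(L_total/10) − 10^(L_bg/10)).
L_src = 10·log₁₀(10^(67.9/10) − 10^(66.4/10)) = 10·log₁₀(1801000) = 62.6 dB SPL.

62.6 dB SPL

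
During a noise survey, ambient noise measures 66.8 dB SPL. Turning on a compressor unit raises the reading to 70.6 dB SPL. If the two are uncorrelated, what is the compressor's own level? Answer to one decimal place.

68.3 dB SPL

Subtract intensities: L_src = 10·log₁₀(10^(L_total/10) − 10^(L_bg/10)).
L_src = 10·log₁₀(10^(70.6/10) − 10^(66.8/10)) = 10·log₁₀(6695000) = 68.3 dB SPL.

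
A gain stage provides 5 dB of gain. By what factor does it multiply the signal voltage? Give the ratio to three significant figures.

1.78

Voltage ratio = 10^(dB/20).
10^(5/20) = 10^(0.2500) = 1.78.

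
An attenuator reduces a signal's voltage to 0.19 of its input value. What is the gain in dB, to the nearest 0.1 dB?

-14.4 dB

Voltage ratio → dB uses the 20·log₁₀ form:
20·log₁₀(0.19) = -14.4 dB.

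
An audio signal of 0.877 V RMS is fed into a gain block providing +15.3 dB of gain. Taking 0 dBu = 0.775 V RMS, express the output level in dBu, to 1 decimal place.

Input level: 20·log₁₀(0.877/0.775) = 1.07 dBu.
Output: 1.07 + 15.3 = +16.4 dBu.

+16.4 dBu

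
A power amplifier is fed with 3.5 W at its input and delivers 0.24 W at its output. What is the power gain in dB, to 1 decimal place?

-11.6 dB

Power ratio → dB uses the 10·log₁₀ form:
10·log₁₀(0.24/3.5) = 10·log₁₀(0.06857) = -11.6 dB.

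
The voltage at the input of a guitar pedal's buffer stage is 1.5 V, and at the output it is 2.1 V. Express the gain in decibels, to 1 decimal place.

Voltage ratio → dB uses the 20·log₁₀ form:
20·log₁₀(2.1/1.5) = 20·log₁₀(1.400) = 2.9 dB.

2.9 dB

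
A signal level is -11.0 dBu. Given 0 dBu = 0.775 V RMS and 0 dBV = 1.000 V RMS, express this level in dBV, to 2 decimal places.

The offset between the scales is 20·log₁₀(0.775/1.000) = −2.214 dB.
So dBV = -11.0 − 2.214 = -13.21 dBV.

-13.21 dBV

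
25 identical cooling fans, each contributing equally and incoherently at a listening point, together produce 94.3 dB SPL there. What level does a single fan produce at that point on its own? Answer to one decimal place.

80.3 dB SPL

25 equal incoherent sources add 10·log₁₀(25) = 13.98 dB over one source.
L_one = 94.3 − 13.98 = 80.3 dB SPL.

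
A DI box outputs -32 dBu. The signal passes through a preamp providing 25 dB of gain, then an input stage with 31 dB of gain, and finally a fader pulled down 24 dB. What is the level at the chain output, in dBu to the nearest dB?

In dB, series stages simply add:
-32 + 25 + 31 − 24 = 0 dBu.

0 dBu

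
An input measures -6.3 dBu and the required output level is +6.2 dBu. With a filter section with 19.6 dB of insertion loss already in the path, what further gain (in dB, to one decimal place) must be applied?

32.1 dB

The required make-up gain is the shortfall in the dB sum.
G = +6.2 − (-6.3) + 19.6 = 32.1 dB.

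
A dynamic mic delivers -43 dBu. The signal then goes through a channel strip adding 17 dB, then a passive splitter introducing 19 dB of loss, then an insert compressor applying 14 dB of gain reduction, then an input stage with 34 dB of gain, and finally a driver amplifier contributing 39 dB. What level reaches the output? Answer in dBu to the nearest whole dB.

+14 dBu

Gain stages sum in dB:
-43 + 17 − 19 − 14 + 34 + 39 = +14 dBu.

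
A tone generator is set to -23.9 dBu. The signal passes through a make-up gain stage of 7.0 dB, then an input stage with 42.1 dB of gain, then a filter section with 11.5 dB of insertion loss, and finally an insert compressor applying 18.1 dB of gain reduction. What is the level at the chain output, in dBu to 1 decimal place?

-4.4 dBu

Gain stages sum in dB:
-23.9 + 7.0 + 42.1 − 11.5 − 18.1 = -4.4 dBu.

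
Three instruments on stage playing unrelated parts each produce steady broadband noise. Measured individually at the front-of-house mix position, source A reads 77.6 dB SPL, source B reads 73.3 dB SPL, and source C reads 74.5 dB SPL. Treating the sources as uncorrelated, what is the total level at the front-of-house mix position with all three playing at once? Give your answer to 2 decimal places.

Add the sources as powers (linear), then convert back to dB:
L_total = 10·log₁₀(10^(77.6/10) + 10^(73.3/10) + 10^(74.5/10)) = 10·log₁₀(107100000) = 80.30 dB SPL.

80.30 dB SPL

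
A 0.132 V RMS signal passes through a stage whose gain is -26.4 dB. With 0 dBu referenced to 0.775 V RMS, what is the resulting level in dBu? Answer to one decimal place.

-41.8 dBu

Input level: 20·log₁₀(0.132/0.775) = -15.37 dBu.
Output: -15.37 − 26.4 = -41.8 dBu.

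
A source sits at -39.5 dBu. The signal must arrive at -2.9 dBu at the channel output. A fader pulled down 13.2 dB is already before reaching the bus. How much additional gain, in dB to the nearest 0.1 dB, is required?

The required make-up gain is the shortfall in the dB sum.
G = -2.9 − (-39.5) + 13.2 = 49.8 dB.

49.8 dB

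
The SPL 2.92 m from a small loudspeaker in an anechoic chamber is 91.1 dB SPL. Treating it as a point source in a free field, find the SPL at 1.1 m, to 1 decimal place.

99.6 dB SPL

Inverse-square spreading gives ΔL = −20·log₁₀(d₂/d₁).
ΔL = −20·log₁₀(1.1/2.92) = 8.48 dB, so L₂ = 91.1 + (8.48) = 99.6 dB SPL.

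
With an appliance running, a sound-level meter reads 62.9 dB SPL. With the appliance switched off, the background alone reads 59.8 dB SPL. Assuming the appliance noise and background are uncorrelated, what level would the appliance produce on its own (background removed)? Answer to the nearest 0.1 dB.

60.0 dB SPL

Remove the background by subtracting linear intensities:
L_src = 10·log₁₀(10^(62.9/10) − 10^(59.8/10)) = 10·log₁₀(994900) = 60.0 dB SPL.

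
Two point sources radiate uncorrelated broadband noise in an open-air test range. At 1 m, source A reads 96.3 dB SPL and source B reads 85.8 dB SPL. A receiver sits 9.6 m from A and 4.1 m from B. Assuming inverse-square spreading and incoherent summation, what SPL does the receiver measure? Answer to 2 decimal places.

At the listener: L_A = 96.3 − 20·log₁₀(9.6) = 76.655 dB; L_B = 85.8 − 20·log₁₀(4.1) = 73.544 dB.
Combined: 10·log₁₀(10^(76.655/10)+10^(73.544/10)) = 78.38 dB SPL.

78.38 dB SPL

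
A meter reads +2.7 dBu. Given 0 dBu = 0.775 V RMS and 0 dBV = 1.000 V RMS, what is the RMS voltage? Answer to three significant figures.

1.06 V

V = 0.775 V × 10^(+2.7/20).
= 0.775 × 1.365 = 1.06 V.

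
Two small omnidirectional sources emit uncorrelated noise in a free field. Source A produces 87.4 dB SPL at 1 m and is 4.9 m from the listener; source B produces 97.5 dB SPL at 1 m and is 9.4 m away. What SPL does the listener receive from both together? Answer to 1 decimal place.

79.4 dB SPL

At the listener: L_A = 87.4 − 20·log₁₀(4.9) = 73.60 dB; L_B = 97.5 − 20·log₁₀(9.4) = 78.04 dB.
Combined: 10·log₁₀(10^(73.60/10)+10^(78.04/10)) = 79.4 dB SPL.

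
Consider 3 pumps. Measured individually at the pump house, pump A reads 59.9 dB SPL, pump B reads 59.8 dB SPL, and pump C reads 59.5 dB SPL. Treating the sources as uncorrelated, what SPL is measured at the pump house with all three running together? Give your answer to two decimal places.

64.51 dB SPL

Incoherent sources sum as intensities:
L_total = 10·log₁₀(10^(59.9/10) + 10^(59.8/10) + 10^(59.5/10)) = 10·log₁₀(2823000) = 64.51 dB SPL.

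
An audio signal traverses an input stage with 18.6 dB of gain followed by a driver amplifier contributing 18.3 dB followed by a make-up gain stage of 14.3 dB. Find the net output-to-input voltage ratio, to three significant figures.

363

Net gain = 18.6 + 18.3 + 14.3 = 51.2 dB.
Voltage ratio = 10^(51.2/20) = 363.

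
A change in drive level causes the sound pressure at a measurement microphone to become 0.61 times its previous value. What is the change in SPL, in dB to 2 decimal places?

Sound pressure is an amplitude quantity: ΔL = 20·log₁₀(p₂/p₁).
20·log₁₀(0.61) = -4.29 dB.

-4.29 dB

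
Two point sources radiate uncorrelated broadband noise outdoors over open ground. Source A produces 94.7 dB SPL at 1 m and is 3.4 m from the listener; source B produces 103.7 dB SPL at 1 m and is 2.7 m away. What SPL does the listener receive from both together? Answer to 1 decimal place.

At the listener: L_A = 94.7 − 20·log₁₀(3.4) = 84.07 dB; L_B = 103.7 − 20·log₁₀(2.7) = 95.07 dB.
Combined: 10·log₁₀(10^(84.07/10)+10^(95.07/10)) = 95.4 dB SPL.

95.4 dB SPL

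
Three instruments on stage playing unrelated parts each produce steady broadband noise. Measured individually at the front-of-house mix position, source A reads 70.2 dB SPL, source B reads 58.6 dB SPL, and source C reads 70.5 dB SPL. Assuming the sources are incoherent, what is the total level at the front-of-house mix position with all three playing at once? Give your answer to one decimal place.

73.5 dB SPL

Add the sources as powers (linear), then convert back to dB:
L_total = 10·log₁₀(10^(70.2/10) + 10^(58.6/10) + 10^(70.5/10)) = 10·log₁₀(22420000) = 73.5 dB SPL.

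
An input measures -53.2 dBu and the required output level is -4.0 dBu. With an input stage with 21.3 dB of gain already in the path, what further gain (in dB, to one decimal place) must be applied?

27.9 dB

The required make-up gain is the shortfall in the dB sum.
G = -4.0 − (-53.2) − 21.3 = 27.9 dB.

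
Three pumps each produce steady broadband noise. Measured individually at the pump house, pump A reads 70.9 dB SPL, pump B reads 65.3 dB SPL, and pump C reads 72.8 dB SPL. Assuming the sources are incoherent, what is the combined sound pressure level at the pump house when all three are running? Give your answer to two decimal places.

75.41 dB SPL

Uncorrelated sources add in intensity (power), not in dB.
L_total = 10·log₁₀(10^(70.9/10) + 10^(65.3/10) + 10^(72.8/10)) = 10·log₁₀(34750000) = 75.41 dB SPL.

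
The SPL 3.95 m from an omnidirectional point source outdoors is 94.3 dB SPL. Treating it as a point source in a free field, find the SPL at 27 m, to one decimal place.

Inverse-square spreading gives ΔL = −20·log₁₀(d₂/d₁).
ΔL = −20·log₁₀(27/3.95) = -16.70 dB, so L₂ = 94.3 + (-16.70) = 77.6 dB SPL.

77.6 dB SPL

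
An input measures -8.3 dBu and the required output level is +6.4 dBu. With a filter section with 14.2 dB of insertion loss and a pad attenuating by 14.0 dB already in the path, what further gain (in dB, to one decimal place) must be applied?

The required make-up gain is the shortfall in the dB sum.
G = +6.4 − (-8.3) + 14.2 + 14.0 = 42.9 dB.

42.9 dB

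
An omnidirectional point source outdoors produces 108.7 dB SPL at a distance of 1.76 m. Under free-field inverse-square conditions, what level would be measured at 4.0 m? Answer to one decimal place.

Free-field point source: level drops by 20·log₁₀ of the distance ratio.
ΔL = −20·log₁₀(4.0/1.76) = -7.13 dB, so L₂ = 108.7 + (-7.13) = 101.6 dB SPL.

101.6 dB SPL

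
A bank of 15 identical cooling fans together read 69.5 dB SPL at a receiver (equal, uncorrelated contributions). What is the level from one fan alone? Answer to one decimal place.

57.7 dB SPL

15 equal incoherent sources add 10·log₁₀(15) = 11.76 dB over one source.
L_one = 69.5 − 11.76 = 57.7 dB SPL.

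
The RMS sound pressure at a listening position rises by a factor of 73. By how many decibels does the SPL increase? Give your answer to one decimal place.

Sound pressure is an amplitude quantity: ΔL = 20·log₁₀(p₂/p₁).
20·log₁₀(73) = 37.3 dB.

37.3 dB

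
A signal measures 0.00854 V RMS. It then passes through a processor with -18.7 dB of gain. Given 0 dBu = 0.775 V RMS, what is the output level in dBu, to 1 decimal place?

-57.9 dBu

Input level: 20·log₁₀(0.00854/0.775) = -39.16 dBu.
Output: -39.16 − 18.7 = -57.9 dBu.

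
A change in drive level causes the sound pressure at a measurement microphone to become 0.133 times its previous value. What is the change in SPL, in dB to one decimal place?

Sound pressure is an amplitude quantity: ΔL = 20·log₁₀(p₂/p₁).
20·log₁₀(0.133) = -17.5 dB.

-17.5 dB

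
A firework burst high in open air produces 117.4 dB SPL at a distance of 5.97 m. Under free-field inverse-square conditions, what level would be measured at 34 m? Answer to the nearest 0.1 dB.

Free-field point source: level drops by 20·log₁₀ of the distance ratio.
ΔL = −20·log₁₀(34/5.97) = -15.11 dB, so L₂ = 117.4 + (-15.11) = 102.3 dB SPL.

102.3 dB SPL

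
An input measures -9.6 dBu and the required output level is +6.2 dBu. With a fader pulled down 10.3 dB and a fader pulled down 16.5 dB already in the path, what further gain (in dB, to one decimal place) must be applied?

42.6 dB

The required make-up gain is the shortfall in the dB sum.
G = +6.2 − (-9.6) + 10.3 + 16.5 = 42.6 dB.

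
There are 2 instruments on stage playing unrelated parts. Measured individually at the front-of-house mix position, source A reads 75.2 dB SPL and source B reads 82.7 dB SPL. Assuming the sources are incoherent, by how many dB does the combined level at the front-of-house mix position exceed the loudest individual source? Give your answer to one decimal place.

0.7 dB

Uncorrelated sources add in intensity (power), not in dB.
L_total = 10·log₁₀(10^(75.2/10) + 10^(82.7/10)) = 83.41 dB SPL.
Excess over the loudest (82.7 dB): 83.41 − 82.7 = 0.7 dB.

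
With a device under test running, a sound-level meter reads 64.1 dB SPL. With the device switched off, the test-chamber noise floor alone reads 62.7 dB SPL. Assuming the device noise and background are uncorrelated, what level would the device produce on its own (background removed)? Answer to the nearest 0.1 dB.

58.5 dB SPL

Subtract intensities: L_src = 10·log₁₀(10^(L_total/10) − 10^(L_bg/10)).
L_src = 10·log₁₀(10^(64.1/10) − 10^(62.7/10)) = 10·log₁₀(708300) = 58.5 dB SPL.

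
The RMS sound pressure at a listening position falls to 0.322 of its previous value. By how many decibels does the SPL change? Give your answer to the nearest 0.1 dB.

-9.8 dB

SPL change from a pressure ratio uses the 20·log₁₀ form:
20·log₁₀(0.322) = -9.8 dB.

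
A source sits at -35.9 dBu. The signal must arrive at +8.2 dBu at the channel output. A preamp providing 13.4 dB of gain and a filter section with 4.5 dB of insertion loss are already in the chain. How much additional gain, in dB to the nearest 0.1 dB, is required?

35.2 dB

The required make-up gain is the shortfall in the dB sum.
G = +8.2 − (-35.9) − 13.4 + 4.5 = 35.2 dB.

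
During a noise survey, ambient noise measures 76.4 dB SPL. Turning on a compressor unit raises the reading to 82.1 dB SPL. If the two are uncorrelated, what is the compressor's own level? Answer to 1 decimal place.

80.7 dB SPL

Remove the background by subtracting linear intensities:
L_src = 10·log₁₀(10^(82.1/10) − 10^(76.4/10)) = 10·log₁₀(118500000) = 80.7 dB SPL.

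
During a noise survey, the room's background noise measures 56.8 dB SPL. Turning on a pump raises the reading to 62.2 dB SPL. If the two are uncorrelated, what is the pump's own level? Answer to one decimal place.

Subtract intensities: L_src = 10·log₁₀(10^(L_total/10) − 10^(L_bg/10)).
L_src = 10·log₁₀(10^(62.2/10) − 10^(56.8/10)) = 10·log₁₀(1181000) = 60.7 dB SPL.

60.7 dB SPL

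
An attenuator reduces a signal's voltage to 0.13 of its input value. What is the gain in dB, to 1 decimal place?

-17.7 dB

Voltage is an amplitude quantity, so gain = 20·log₁₀(V_out/V_in).
20·log₁₀(0.13) = -17.7 dB.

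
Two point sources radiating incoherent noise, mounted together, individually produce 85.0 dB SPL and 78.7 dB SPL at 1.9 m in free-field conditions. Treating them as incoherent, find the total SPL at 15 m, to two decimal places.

Combined at 1.9 m: 10·log₁₀(10^(85.0/10)+10^(78.7/10)) = 85.915 dB SPL.
Then apply −20·log₁₀(15/1.9) = -17.947 dB → 67.97 dB SPL.

67.97 dB SPL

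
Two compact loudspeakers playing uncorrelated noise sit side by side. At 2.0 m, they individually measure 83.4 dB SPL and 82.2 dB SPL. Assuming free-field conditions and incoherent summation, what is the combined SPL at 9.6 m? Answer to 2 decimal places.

Combined at 2.0 m: 10·log₁₀(10^(83.4/10)+10^(82.2/10)) = 85.852 dB SPL.
Then apply −20·log₁₀(9.6/2.0) = -13.625 dB → 72.23 dB SPL.

72.23 dB SPL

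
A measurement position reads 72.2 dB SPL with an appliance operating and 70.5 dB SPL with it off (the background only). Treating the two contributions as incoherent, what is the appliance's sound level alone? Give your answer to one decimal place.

Background correction is a power subtraction:
L_src = 10·log₁₀(10^(72.2/10) − 10^(70.5/10)) = 10·log₁₀(5376000) = 67.3 dB SPL.

67.3 dB SPL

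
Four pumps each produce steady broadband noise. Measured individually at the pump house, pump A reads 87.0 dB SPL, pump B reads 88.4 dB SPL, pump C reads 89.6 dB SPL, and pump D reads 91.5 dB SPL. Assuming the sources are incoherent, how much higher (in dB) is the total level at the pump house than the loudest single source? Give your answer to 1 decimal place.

Incoherent sources sum as intensities:
L_total = 10·log₁₀(10^(87.0/10) + 10^(88.4/10) + 10^(89.6/10) + 10^(91.5/10)) = 95.46 dB SPL.
Excess over the loudest (91.5 dB): 95.46 − 91.5 = 4.0 dB.

4.0 dB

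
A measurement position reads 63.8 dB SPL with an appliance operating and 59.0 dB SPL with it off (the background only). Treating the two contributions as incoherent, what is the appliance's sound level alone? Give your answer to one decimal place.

62.1 dB SPL

Background correction is a power subtraction:
L_src = 10·log₁₀(10^(63.8/10) − 10^(59.0/10)) = 10·log₁₀(1605000) = 62.1 dB SPL.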